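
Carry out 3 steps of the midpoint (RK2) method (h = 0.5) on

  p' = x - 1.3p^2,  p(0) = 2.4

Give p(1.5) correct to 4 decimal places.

2.6554

Midpoint: k1 = f(x_n, p_n); k2 = f(x_n + h/2, p_n + (h/2)·k1); p_{n+1} = p_n + h·k2.
x=0.000000, p=2.400000:
  k1 = f(0.000000, 2.400000) = -7.488000
  k2 = f(0.250000, 0.528000) = -0.112419
  p ← 2.400000 + 0.5·(-0.112419) = 2.343790
x=0.500000, p=2.343790:
  k1 = f(0.500000, 2.343790) = -6.641359
  k2 = f(0.750000, 0.683451) = 0.142764
  p ← 2.343790 + 0.5·0.142764 = 2.415172
x=1.000000, p=2.415172:
  k1 = f(1.000000, 2.415172) = -6.582975
  k2 = f(1.250000, 0.769429) = 0.480373
  p ← 2.415172 + 0.5·0.480373 = 2.655359
p(1.5) ≈ 2.6554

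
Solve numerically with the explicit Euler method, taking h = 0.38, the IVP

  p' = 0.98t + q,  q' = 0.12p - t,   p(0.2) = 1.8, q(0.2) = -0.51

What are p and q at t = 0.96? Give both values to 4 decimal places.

Euler on (p,q): p_{n+1} = p_n + h·p', q_{n+1} = q_n + h·q'.
0.200000: (1.800000, -0.510000); f=(-0.314000, 0.016000) → (1.680680, -0.503920)
0.580000: (1.680680, -0.503920); f=(0.064480, -0.378318) → (1.705182, -0.647681)
(p(0.96), q(0.96)) ≈ (1.7052, -0.6477)

1.7052, -0.6477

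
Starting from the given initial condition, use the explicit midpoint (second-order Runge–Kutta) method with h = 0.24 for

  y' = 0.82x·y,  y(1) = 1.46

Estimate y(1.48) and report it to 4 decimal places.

Midpoint: k1 = f(x_n, y_n); k2 = f(x_n + h/2, y_n + (h/2)·k1); y_{n+1} = y_n + h·k2.
x=1.000000, y=1.460000:
  k1 = f(1.000000, 1.460000) = 1.197200
  k2 = f(1.120000, 1.603664) = 1.472805
  y ← 1.460000 + 0.24·1.472805 = 1.813473
x=1.240000, y=1.813473:
  k1 = f(1.240000, 1.813473) = 1.843940
  k2 = f(1.360000, 2.034746) = 2.269149
  y ← 1.813473 + 0.24·2.269149 = 2.358069
y(1.48) ≈ 2.3581

2.3581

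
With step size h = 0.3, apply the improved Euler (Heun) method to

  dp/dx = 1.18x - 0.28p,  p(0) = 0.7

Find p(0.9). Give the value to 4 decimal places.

Heun: k1 = f(x_n, p_n); k2 = f(x_n + h, p_n + h·k1); p_{n+1} = p_n + (h/2)·(k1 + k2).
x=0.000000, p=0.700000:
  k1 = f(0.000000, 0.700000) = -0.196000
  k2 = f(0.300000, 0.641200) = 0.174464
  p ← 0.700000 + (0.3/2)·(-0.196000 + 0.174464) = 0.696770
x=0.300000, p=0.696770:
  k1 = f(0.300000, 0.696770) = 0.158905
  k2 = f(0.600000, 0.744441) = 0.499557
  p ← 0.696770 + (0.3/2)·(0.158905 + 0.499557) = 0.795539
x=0.600000, p=0.795539:
  k1 = f(0.600000, 0.795539) = 0.485249
  k2 = f(0.900000, 0.941114) = 0.798488
  p ← 0.795539 + (0.3/2)·(0.485249 + 0.798488) = 0.988099
p(0.9) ≈ 0.9881

0.9881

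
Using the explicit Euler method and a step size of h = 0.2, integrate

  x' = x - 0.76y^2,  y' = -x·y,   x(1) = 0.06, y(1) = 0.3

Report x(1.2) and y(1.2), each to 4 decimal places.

Euler on (x,y): x_{n+1} = x_n + h·x', y_{n+1} = y_n + h·y'.
1.000000: (0.060000, 0.300000); f=(-0.008400, -0.018000) → (0.058320, 0.296400)
(x(1.2), y(1.2)) ≈ (0.0583, 0.2964)

0.0583, 0.2964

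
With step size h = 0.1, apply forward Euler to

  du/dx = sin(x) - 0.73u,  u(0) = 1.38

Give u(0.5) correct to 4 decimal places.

Euler: u_{n+1} = u_n + h·f(x_n, u_n).
x=0.000000, u=1.380000: f=-1.007400 → u ← 1.380000 + 0.1·(-1.007400) = 1.279260
x=0.100000, u=1.279260: f=-0.834026 → u ← 1.279260 + 0.1·(-0.834026) = 1.195857
x=0.200000, u=1.195857: f=-0.674307 → u ← 1.195857 + 0.1·(-0.674307) = 1.128427
x=0.300000, u=1.128427: f=-0.528231 → u ← 1.128427 + 0.1·(-0.528231) = 1.075604
x=0.400000, u=1.075604: f=-0.395772 → u ← 1.075604 + 0.1·(-0.395772) = 1.036026
u(0.5) ≈ 1.0360

1.0360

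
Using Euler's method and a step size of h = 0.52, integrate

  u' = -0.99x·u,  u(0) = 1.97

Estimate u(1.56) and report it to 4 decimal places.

Euler: u_{n+1} = u_n + h·f(x_n, u_n).
x=0.000000, u=1.970000: f=0.000000 → u ← 1.970000 + 0.52·0.000000 = 1.970000
x=0.520000, u=1.970000: f=-1.014156 → u ← 1.970000 + 0.52·(-1.014156) = 1.442639
x=1.040000, u=1.442639: f=-1.485341 → u ← 1.442639 + 0.52·(-1.485341) = 0.670262
u(1.56) ≈ 0.6703

0.6703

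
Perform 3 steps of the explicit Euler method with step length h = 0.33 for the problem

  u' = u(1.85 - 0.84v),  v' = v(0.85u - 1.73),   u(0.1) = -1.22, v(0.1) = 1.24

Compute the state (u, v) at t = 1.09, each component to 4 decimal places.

Euler on (u,v): u_{n+1} = u_n + h·u', v_{n+1} = v_n + h·v'.
0.100000: (-1.220000, 1.240000); f=(-0.986248, -3.431080) → (-1.545462, 0.107744)
0.430000: (-1.545462, 0.107744); f=(-2.719233, -0.327933) → (-2.442809, -0.000474)
0.760000: (-2.442809, -0.000474); f=(-4.520169, 0.001805) → (-3.934465, 0.000121)
(u(1.09), v(1.09)) ≈ (-3.9345, 0.0001)

-3.9345, 0.0001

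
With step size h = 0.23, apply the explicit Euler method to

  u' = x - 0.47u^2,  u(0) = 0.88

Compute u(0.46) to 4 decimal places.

0.7806

Euler: u_{n+1} = u_n + h·f(x_n, u_n).
x=0.000000, u=0.880000: f=-0.363968 → u ← 0.880000 + 0.23·(-0.363968) = 0.796287
x=0.230000, u=0.796287: f=-0.068015 → u ← 0.796287 + 0.23·(-0.068015) = 0.780644
u(0.46) ≈ 0.7806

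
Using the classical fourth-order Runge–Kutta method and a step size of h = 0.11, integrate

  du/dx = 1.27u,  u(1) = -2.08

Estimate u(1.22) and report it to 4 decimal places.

RK4: k1 = f(x_n, u_n); k2 = f(x_n + h/2, u_n + (h/2)·k1); k3 = f(x_n + h/2, u_n + (h/2)·k2); k4 = f(x_n + h, u_n + h·k3); u_{n+1} = u_n + (h/6)·(k1 + 2k2 + 2k3 + k4).
x=1.000000, u=-2.080000:
  k1 = f(1.000000, -2.080000) = -2.641600
  k2 = f(1.055000, -2.225288) = -2.826116
  k3 = f(1.055000, -2.235436) = -2.839004
  k4 = f(1.110000, -2.392290) = -3.038209
  u ← -2.080000 + (0.11/6)·(k1 + 2k2 + 2k3 + k4) = -2.391851
x=1.110000, u=-2.391851:
  k1 = f(1.110000, -2.391851) = -3.037651
  k2 = f(1.165000, -2.558922) = -3.249831
  k3 = f(1.165000, -2.570592) = -3.264651
  k4 = f(1.220000, -2.750963) = -3.493722
  u ← -2.391851 + (0.11/6)·(k1 + 2k2 + 2k3 + k4) = -2.750457
u(1.22) ≈ -2.7505

-2.7505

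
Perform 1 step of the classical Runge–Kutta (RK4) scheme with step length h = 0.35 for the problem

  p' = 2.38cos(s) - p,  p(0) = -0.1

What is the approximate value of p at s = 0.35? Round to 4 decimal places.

0.6167

RK4: k1 = f(s_n, p_n); k2 = f(s_n + h/2, p_n + (h/2)·k1); k3 = f(s_n + h/2, p_n + (h/2)·k2); k4 = f(s_n + h, p_n + h·k3); p_{n+1} = p_n + (h/6)·(k1 + 2k2 + 2k3 + k4).
s=0.000000, p=-0.100000:
  k1 = f(0.000000, -0.100000) = 2.480000
  k2 = f(0.175000, 0.334000) = 2.009649
  k3 = f(0.175000, 0.251689) = 2.091961
  k4 = f(0.350000, 0.632186) = 1.603521
  p ← -0.100000 + (0.35/6)·(k1 + 2k2 + 2k3 + k4) = 0.616727
p(0.35) ≈ 0.6167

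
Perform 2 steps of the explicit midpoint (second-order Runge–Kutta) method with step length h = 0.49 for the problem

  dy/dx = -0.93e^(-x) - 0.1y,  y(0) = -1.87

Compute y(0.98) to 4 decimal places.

Midpoint: k1 = f(x_n, y_n); k2 = f(x_n + h/2, y_n + (h/2)·k1); y_{n+1} = y_n + h·k2.
x=0.000000, y=-1.870000:
  k1 = f(0.000000, -1.870000) = -0.743000
  k2 = f(0.245000, -2.052035) = -0.522712
  y ← -1.870000 + 0.49·(-0.522712) = -2.126129
x=0.490000, y=-2.126129:
  k1 = f(0.490000, -2.126129) = -0.357130
  k2 = f(0.735000, -2.213626) = -0.224578
  y ← -2.126129 + 0.49·(-0.224578) = -2.236172
y(0.98) ≈ -2.2362

-2.2362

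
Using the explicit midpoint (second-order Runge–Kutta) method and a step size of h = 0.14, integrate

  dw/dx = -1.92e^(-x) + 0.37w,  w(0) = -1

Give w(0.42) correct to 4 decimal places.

-1.8843

Midpoint: k1 = f(x_n, w_n); k2 = f(x_n + h/2, w_n + (h/2)·k1); w_{n+1} = w_n + h·k2.
x=0.000000, w=-1.000000:
  k1 = f(0.000000, -1.000000) = -2.290000
  k2 = f(0.070000, -1.160300) = -2.219507
  w ← -1.000000 + 0.14·(-2.219507) = -1.310731
x=0.140000, w=-1.310731:
  k1 = f(0.140000, -1.310731) = -2.154138
  k2 = f(0.210000, -1.461521) = -2.097084
  w ← -1.310731 + 0.14·(-2.097084) = -1.604323
x=0.280000, w=-1.604323:
  k1 = f(0.280000, -1.604323) = -2.044704
  k2 = f(0.350000, -1.747452) = -1.999558
  w ← -1.604323 + 0.14·(-1.999558) = -1.884261
w(0.42) ≈ -1.8843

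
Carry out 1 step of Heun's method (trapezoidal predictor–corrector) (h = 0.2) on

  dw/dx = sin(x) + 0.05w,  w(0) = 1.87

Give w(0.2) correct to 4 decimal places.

1.9087

Heun: k1 = f(x_n, w_n); k2 = f(x_n + h, w_n + h·k1); w_{n+1} = w_n + (h/2)·(k1 + k2).
x=0.000000, w=1.870000:
  k1 = f(0.000000, 1.870000) = 0.093500
  k2 = f(0.200000, 1.888700) = 0.293104
  w ← 1.870000 + (0.2/2)·(0.093500 + 0.293104) = 1.908660
w(0.2) ≈ 1.9087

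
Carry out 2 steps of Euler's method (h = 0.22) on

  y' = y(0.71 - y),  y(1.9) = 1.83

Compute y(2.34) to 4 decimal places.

Euler: y_{n+1} = y_n + h·f(s_n, y_n).
s=1.900000, y=1.830000: f=-2.049600 → y ← 1.830000 + 0.22·(-2.049600) = 1.379088
s=2.120000, y=1.379088: f=-0.922731 → y ← 1.379088 + 0.22·(-0.922731) = 1.176087
y(2.34) ≈ 1.1761

1.1761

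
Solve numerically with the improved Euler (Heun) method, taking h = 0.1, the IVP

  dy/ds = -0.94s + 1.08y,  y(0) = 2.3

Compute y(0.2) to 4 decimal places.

Heun: k1 = f(s_n, y_n); k2 = f(s_n + h, y_n + h·k1); y_{n+1} = y_n + (h/2)·(k1 + k2).
s=0.000000, y=2.300000:
  k1 = f(0.000000, 2.300000) = 2.484000
  k2 = f(0.100000, 2.548400) = 2.658272
  y ← 2.300000 + (0.1/2)·(2.484000 + 2.658272) = 2.557114
s=0.100000, y=2.557114:
  k1 = f(0.100000, 2.557114) = 2.667683
  k2 = f(0.200000, 2.823882) = 2.861792
  y ← 2.557114 + (0.1/2)·(2.667683 + 2.861792) = 2.833587
y(0.2) ≈ 2.8336

2.8336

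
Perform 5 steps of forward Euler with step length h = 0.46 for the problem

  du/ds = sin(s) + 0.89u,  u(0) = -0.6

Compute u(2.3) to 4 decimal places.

Euler: u_{n+1} = u_n + h·f(s_n, u_n).
s=0.000000, u=-0.600000: f=-0.534000 → u ← -0.600000 + 0.46·(-0.534000) = -0.845640
s=0.460000, u=-0.845640: f=-0.308671 → u ← -0.845640 + 0.46·(-0.308671) = -0.987629
s=0.920000, u=-0.987629: f=-0.083388 → u ← -0.987629 + 0.46·(-0.083388) = -1.025987
s=1.380000, u=-1.025987: f=0.068725 → u ← -1.025987 + 0.46·0.068725 = -0.994374
s=1.840000, u=-0.994374: f=0.078990 → u ← -0.994374 + 0.46·0.078990 = -0.958039
u(2.3) ≈ -0.9580

-0.9580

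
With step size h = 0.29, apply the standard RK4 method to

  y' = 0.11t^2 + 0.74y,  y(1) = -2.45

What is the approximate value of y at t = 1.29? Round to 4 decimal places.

-2.9900

RK4: k1 = f(t_n, y_n); k2 = f(t_n + h/2, y_n + (h/2)·k1); k3 = f(t_n + h/2, y_n + (h/2)·k2); k4 = f(t_n + h, y_n + h·k3); y_{n+1} = y_n + (h/6)·(k1 + 2k2 + 2k3 + k4).
t=1.000000, y=-2.450000:
  k1 = f(1.000000, -2.450000) = -1.703000
  k2 = f(1.145000, -2.696935) = -1.851519
  k3 = f(1.145000, -2.718470) = -1.867455
  k4 = f(1.290000, -2.991562) = -2.030705
  y ← -2.450000 + (0.29/6)·(k1 + 2k2 + 2k3 + k4) = -2.989963
y(1.29) ≈ -2.9900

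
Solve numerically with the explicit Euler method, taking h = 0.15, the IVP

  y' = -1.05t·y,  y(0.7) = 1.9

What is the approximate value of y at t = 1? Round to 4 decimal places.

Euler: y_{n+1} = y_n + h·f(t_n, y_n).
t=0.700000, y=1.900000: f=-1.396500 → y ← 1.900000 + 0.15·(-1.396500) = 1.690525
t=0.850000, y=1.690525: f=-1.508794 → y ← 1.690525 + 0.15·(-1.508794) = 1.464206
y(1) ≈ 1.4642

1.4642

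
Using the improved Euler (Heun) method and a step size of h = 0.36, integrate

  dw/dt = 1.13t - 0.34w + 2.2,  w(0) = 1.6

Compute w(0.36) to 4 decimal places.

Heun: k1 = f(t_n, w_n); k2 = f(t_n + h, w_n + h·k1); w_{n+1} = w_n + (h/2)·(k1 + k2).
t=0.000000, w=1.600000:
  k1 = f(0.000000, 1.600000) = 1.656000
  k2 = f(0.360000, 2.196160) = 1.860106
  w ← 1.600000 + (0.36/2)·(1.656000 + 1.860106) = 2.232899
w(0.36) ≈ 2.2329

2.2329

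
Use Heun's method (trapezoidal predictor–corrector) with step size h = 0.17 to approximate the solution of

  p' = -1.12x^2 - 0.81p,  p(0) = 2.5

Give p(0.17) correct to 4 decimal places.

2.1767

Heun: k1 = f(x_n, p_n); k2 = f(x_n + h, p_n + h·k1); p_{n+1} = p_n + (h/2)·(k1 + k2).
x=0.000000, p=2.500000:
  k1 = f(0.000000, 2.500000) = -2.025000
  k2 = f(0.170000, 2.155750) = -1.778525
  p ← 2.500000 + (0.17/2)·(-2.025000 + (-1.778525)) = 2.176700
p(0.17) ≈ 2.1767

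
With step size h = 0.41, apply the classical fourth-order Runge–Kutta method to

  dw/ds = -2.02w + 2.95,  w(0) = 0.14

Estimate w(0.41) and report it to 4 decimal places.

RK4: k1 = f(s_n, w_n); k2 = f(s_n + h/2, w_n + (h/2)·k1); k3 = f(s_n + h/2, w_n + (h/2)·k2); k4 = f(s_n + h, w_n + h·k3); w_{n+1} = w_n + (h/6)·(k1 + 2k2 + 2k3 + k4).
s=0.000000, w=0.140000:
  k1 = f(0.000000, 0.140000) = 2.667200
  k2 = f(0.205000, 0.686776) = 1.562712
  k3 = f(0.205000, 0.460356) = 2.020081
  k4 = f(0.410000, 0.968233) = 0.994169
  w ← 0.140000 + (0.41/6)·(k1 + 2k2 + 2k3 + k4) = 0.879842
w(0.41) ≈ 0.8798

0.8798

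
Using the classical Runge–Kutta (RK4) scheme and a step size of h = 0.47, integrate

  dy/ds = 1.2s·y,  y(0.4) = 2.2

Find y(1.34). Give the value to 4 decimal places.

5.8655

RK4: k1 = f(s_n, y_n); k2 = f(s_n + h/2, y_n + (h/2)·k1); k3 = f(s_n + h/2, y_n + (h/2)·k2); k4 = f(s_n + h, y_n + h·k3); y_{n+1} = y_n + (h/6)·(k1 + 2k2 + 2k3 + k4).
s=0.400000, y=2.200000:
  k1 = f(0.400000, 2.200000) = 1.056000
  k2 = f(0.635000, 2.448160) = 1.865498
  k3 = f(0.635000, 2.638392) = 2.010455
  k4 = f(0.870000, 3.144914) = 3.283290
  y ← 2.200000 + (0.47/6)·(k1 + 2k2 + 2k3 + k4) = 3.147144
s=0.870000, y=3.147144:
  k1 = f(0.870000, 3.147144) = 3.285618
  k2 = f(1.105000, 3.919264) = 5.196944
  k3 = f(1.105000, 4.368425) = 5.792532
  k4 = f(1.340000, 5.869634) = 9.438371
  y ← 3.147144 + (0.47/6)·(k1 + 2k2 + 2k3 + k4) = 5.865541
y(1.34) ≈ 5.8655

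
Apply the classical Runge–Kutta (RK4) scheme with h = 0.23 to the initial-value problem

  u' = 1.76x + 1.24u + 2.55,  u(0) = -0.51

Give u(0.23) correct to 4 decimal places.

0.0516

RK4: k1 = f(x_n, u_n); k2 = f(x_n + h/2, u_n + (h/2)·k1); k3 = f(x_n + h/2, u_n + (h/2)·k2); k4 = f(x_n + h, u_n + h·k3); u_{n+1} = u_n + (h/6)·(k1 + 2k2 + 2k3 + k4).
x=0.000000, u=-0.510000:
  k1 = f(0.000000, -0.510000) = 1.917600
  k2 = f(0.115000, -0.289476) = 2.393450
  k3 = f(0.115000, -0.234753) = 2.461306
  k4 = f(0.230000, 0.056100) = 3.024364
  u ← -0.510000 + (0.23/6)·(k1 + 2k2 + 2k3 + k4) = 0.051640
u(0.23) ≈ 0.0516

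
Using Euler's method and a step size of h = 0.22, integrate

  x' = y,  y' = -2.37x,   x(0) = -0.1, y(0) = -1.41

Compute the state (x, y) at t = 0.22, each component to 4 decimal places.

Euler on (x,y): x_{n+1} = x_n + h·x', y_{n+1} = y_n + h·y'.
0.000000: (-0.100000, -1.410000); f=(-1.410000, 0.237000) → (-0.410200, -1.357860)
(x(0.22), y(0.22)) ≈ (-0.4102, -1.3579)

-0.4102, -1.3579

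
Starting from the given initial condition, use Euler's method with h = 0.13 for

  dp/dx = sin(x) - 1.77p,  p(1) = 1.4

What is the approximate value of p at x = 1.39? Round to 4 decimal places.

0.9180

Euler: p_{n+1} = p_n + h·f(x_n, p_n).
x=1.000000, p=1.400000: f=-1.636529 → p ← 1.400000 + 0.13·(-1.636529) = 1.187251
x=1.130000, p=1.187251: f=-1.197022 → p ← 1.187251 + 0.13·(-1.197022) = 1.031638
x=1.260000, p=1.031638: f=-0.873909 → p ← 1.031638 + 0.13·(-0.873909) = 0.918030
p(1.39) ≈ 0.9180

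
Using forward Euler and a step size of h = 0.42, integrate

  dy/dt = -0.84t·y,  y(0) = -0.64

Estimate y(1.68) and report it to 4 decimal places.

Euler: y_{n+1} = y_n + h·f(t_n, y_n).
t=0.000000, y=-0.640000: f=0.000000 → y ← -0.640000 + 0.42·0.000000 = -0.640000
t=0.420000, y=-0.640000: f=0.225792 → y ← -0.640000 + 0.42·0.225792 = -0.545167
t=0.840000, y=-0.545167: f=0.384670 → y ← -0.545167 + 0.42·0.384670 = -0.383606
t=1.260000, y=-0.383606: f=0.406009 → y ← -0.383606 + 0.42·0.406009 = -0.213082
y(1.68) ≈ -0.2131

-0.2131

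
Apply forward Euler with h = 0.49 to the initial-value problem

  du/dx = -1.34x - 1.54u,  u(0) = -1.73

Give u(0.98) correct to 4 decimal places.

Euler: u_{n+1} = u_n + h·f(x_n, u_n).
x=0.000000, u=-1.730000: f=2.664200 → u ← -1.730000 + 0.49·2.664200 = -0.424542
x=0.490000, u=-0.424542: f=-0.002805 → u ← -0.424542 + 0.49·(-0.002805) = -0.425917
u(0.98) ≈ -0.4259

-0.4259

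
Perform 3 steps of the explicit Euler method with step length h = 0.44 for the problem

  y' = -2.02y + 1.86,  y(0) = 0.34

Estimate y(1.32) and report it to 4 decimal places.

0.9200

Euler: y_{n+1} = y_n + h·f(t_n, y_n).
t=0.000000, y=0.340000: f=1.173200 → y ← 0.340000 + 0.44·1.173200 = 0.856208
t=0.440000, y=0.856208: f=0.130460 → y ← 0.856208 + 0.44·0.130460 = 0.913610
t=0.880000, y=0.913610: f=0.014507 → y ← 0.913610 + 0.44·0.014507 = 0.919993
y(1.32) ≈ 0.9200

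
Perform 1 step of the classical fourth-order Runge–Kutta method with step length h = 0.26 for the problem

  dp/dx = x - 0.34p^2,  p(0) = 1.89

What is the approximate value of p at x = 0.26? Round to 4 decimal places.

RK4: k1 = f(x_n, p_n); k2 = f(x_n + h/2, p_n + (h/2)·k1); k3 = f(x_n + h/2, p_n + (h/2)·k2); k4 = f(x_n + h, p_n + h·k3); p_{n+1} = p_n + (h/6)·(k1 + 2k2 + 2k3 + k4).
x=0.000000, p=1.890000:
  k1 = f(0.000000, 1.890000) = -1.214514
  k2 = f(0.130000, 1.732113) = -0.890073
  k3 = f(0.130000, 1.774290) = -0.940356
  k4 = f(0.260000, 1.645507) = -0.660616
  p ← 1.890000 + (0.26/6)·(k1 + 2k2 + 2k3 + k4) = 1.650107
p(0.26) ≈ 1.6501

1.6501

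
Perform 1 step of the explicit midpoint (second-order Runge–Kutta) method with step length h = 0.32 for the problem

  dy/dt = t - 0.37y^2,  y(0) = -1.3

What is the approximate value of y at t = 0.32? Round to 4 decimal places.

-1.4809

Midpoint: k1 = f(t_n, y_n); k2 = f(t_n + h/2, y_n + (h/2)·k1); y_{n+1} = y_n + h·k2.
t=0.000000, y=-1.300000:
  k1 = f(0.000000, -1.300000) = -0.625300
  k2 = f(0.160000, -1.400048) = -0.565250
  y ← -1.300000 + 0.32·(-0.565250) = -1.480880
y(0.32) ≈ -1.4809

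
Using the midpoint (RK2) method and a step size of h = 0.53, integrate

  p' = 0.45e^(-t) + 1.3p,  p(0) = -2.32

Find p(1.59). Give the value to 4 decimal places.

Midpoint: k1 = f(t_n, p_n); k2 = f(t_n + h/2, p_n + (h/2)·k1); p_{n+1} = p_n + h·k2.
t=0.000000, p=-2.320000:
  k1 = f(0.000000, -2.320000) = -2.566000
  k2 = f(0.265000, -2.999990) = -3.554744
  p ← -2.320000 + 0.53·(-3.554744) = -4.204014
t=0.530000, p=-4.204014:
  k1 = f(0.530000, -4.204014) = -5.200347
  k2 = f(0.795000, -5.582106) = -7.053527
  p ← -4.204014 + 0.53·(-7.053527) = -7.942384
t=1.060000, p=-7.942384:
  k1 = f(1.060000, -7.942384) = -10.169194
  k2 = f(1.325000, -10.637220) = -13.708775
  p ← -7.942384 + 0.53·(-13.708775) = -15.208034
p(1.59) ≈ -15.2080

-15.2080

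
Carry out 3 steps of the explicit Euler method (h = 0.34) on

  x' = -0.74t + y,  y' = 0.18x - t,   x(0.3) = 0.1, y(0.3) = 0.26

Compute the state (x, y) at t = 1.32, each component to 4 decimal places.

Euler on (x,y): x_{n+1} = x_n + h·x', y_{n+1} = y_n + h·y'.
0.300000: (0.100000, 0.260000); f=(0.038000, -0.282000) → (0.112920, 0.164120)
0.640000: (0.112920, 0.164120); f=(-0.309480, -0.619674) → (0.007697, -0.046569)
0.980000: (0.007697, -0.046569); f=(-0.771769, -0.978615) → (-0.254705, -0.379298)
(x(1.32), y(1.32)) ≈ (-0.2547, -0.3793)

-0.2547, -0.3793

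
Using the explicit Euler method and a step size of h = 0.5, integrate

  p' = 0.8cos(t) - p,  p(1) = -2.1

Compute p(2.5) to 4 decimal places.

Euler: p_{n+1} = p_n + h·f(t_n, p_n).
t=1.000000, p=-2.100000: f=2.532242 → p ← -2.100000 + 0.5·2.532242 = -0.833879
t=1.500000, p=-0.833879: f=0.890469 → p ← -0.833879 + 0.5·0.890469 = -0.388645
t=2.000000, p=-0.388645: f=0.055727 → p ← -0.388645 + 0.5·0.055727 = -0.360781
p(2.5) ≈ -0.3608

-0.3608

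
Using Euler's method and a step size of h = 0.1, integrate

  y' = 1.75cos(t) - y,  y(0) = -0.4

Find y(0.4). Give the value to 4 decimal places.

0.3277

Euler: y_{n+1} = y_n + h·f(t_n, y_n).
t=0.000000, y=-0.400000: f=2.150000 → y ← -0.400000 + 0.1·2.150000 = -0.185000
t=0.100000, y=-0.185000: f=1.926257 → y ← -0.185000 + 0.1·1.926257 = 0.007626
t=0.200000, y=0.007626: f=1.707491 → y ← 0.007626 + 0.1·1.707491 = 0.178375
t=0.300000, y=0.178375: f=1.493464 → y ← 0.178375 + 0.1·1.493464 = 0.327721
y(0.4) ≈ 0.3277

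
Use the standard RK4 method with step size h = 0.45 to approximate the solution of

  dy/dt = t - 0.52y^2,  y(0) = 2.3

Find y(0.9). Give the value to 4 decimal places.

1.3848

RK4: k1 = f(t_n, y_n); k2 = f(t_n + h/2, y_n + (h/2)·k1); k3 = f(t_n + h/2, y_n + (h/2)·k2); k4 = f(t_n + h, y_n + h·k3); y_{n+1} = y_n + (h/6)·(k1 + 2k2 + 2k3 + k4).
t=0.000000, y=2.300000:
  k1 = f(0.000000, 2.300000) = -2.750800
  k2 = f(0.225000, 1.681070) = -1.244518
  k3 = f(0.225000, 2.019983) = -1.896773
  k4 = f(0.450000, 1.446452) = -0.637956
  y ← 2.300000 + (0.45/6)·(k1 + 2k2 + 2k3 + k4) = 1.574650
t=0.450000, y=1.574650:
  k1 = f(0.450000, 1.574650) = -0.839351
  k2 = f(0.675000, 1.385796) = -0.323623
  k3 = f(0.675000, 1.501834) = -0.497863
  k4 = f(0.900000, 1.350611) = -0.048558
  y ← 1.574650 + (0.45/6)·(k1 + 2k2 + 2k3 + k4) = 1.384833
y(0.9) ≈ 1.3848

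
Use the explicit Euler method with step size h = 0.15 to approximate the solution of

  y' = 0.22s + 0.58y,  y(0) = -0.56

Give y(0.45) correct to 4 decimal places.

Euler: y_{n+1} = y_n + h·f(s_n, y_n).
s=0.000000, y=-0.560000: f=-0.324800 → y ← -0.560000 + 0.15·(-0.324800) = -0.608720
s=0.150000, y=-0.608720: f=-0.320058 → y ← -0.608720 + 0.15·(-0.320058) = -0.656729
s=0.300000, y=-0.656729: f=-0.314903 → y ← -0.656729 + 0.15·(-0.314903) = -0.703964
y(0.45) ≈ -0.7040

-0.7040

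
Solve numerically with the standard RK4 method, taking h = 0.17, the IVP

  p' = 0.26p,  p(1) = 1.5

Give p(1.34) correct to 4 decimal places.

1.6386

RK4: k1 = f(t_n, p_n); k2 = f(t_n + h/2, p_n + (h/2)·k1); k3 = f(t_n + h/2, p_n + (h/2)·k2); k4 = f(t_n + h, p_n + h·k3); p_{n+1} = p_n + (h/6)·(k1 + 2k2 + 2k3 + k4).
t=1.000000, p=1.500000:
  k1 = f(1.000000, 1.500000) = 0.390000
  k2 = f(1.085000, 1.533150) = 0.398619
  k3 = f(1.085000, 1.533883) = 0.398809
  k4 = f(1.170000, 1.567798) = 0.407627
  p ← 1.500000 + (0.17/6)·(k1 + 2k2 + 2k3 + k4) = 1.567787
t=1.170000, p=1.567787:
  k1 = f(1.170000, 1.567787) = 0.407625
  k2 = f(1.255000, 1.602435) = 0.416633
  k3 = f(1.255000, 1.603201) = 0.416832
  k4 = f(1.340000, 1.638649) = 0.426049
  p ← 1.567787 + (0.17/6)·(k1 + 2k2 + 2k3 + k4) = 1.638638
p(1.34) ≈ 1.6386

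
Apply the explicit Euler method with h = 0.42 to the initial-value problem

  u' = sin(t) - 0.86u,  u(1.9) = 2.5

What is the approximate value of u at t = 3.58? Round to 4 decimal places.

0.7425

Euler: u_{n+1} = u_n + h·f(t_n, u_n).
t=1.900000, u=2.500000: f=-1.203700 → u ← 2.500000 + 0.42·(-1.203700) = 1.994446
t=2.320000, u=1.994446: f=-0.982992 → u ← 1.994446 + 0.42·(-0.982992) = 1.581589
t=2.740000, u=1.581589: f=-0.969282 → u ← 1.581589 + 0.42·(-0.969282) = 1.174491
t=3.160000, u=1.174491: f=-1.028468 → u ← 1.174491 + 0.42·(-1.028468) = 0.742534
u(3.58) ≈ 0.7425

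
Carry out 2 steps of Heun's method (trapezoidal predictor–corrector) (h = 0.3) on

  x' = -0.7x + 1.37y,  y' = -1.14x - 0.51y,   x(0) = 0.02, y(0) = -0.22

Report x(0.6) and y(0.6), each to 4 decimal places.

Heun on (x,y): k1 = f(t_n, state_n); k2 = f(t_n + h, state_n + h·k1); state_{n+1} = state_n + (h/2)·(k1 + k2).
0.000000: (0.020000, -0.220000)
  k1 = (-0.315400, 0.089400)
  predictor → (-0.074620, -0.193180)
  k2 = (-0.212423, 0.183589)
  → (-0.059173, -0.179052)
0.300000: (-0.059173, -0.179052)
  k1 = (-0.203879, 0.158774)
  predictor → (-0.120337, -0.131419)
  k2 = (-0.095809, 0.204208)
  → (-0.104127, -0.124604)
(x(0.6), y(0.6)) ≈ (-0.1041, -0.1246)

-0.1041, -0.1246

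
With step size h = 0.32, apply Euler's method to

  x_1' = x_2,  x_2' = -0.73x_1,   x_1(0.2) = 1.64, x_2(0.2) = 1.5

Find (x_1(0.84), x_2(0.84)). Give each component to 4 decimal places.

Euler on (x_1,x_2): x_1_{n+1} = x_1_n + h·x_1', x_2_{n+1} = x_2_n + h·x_2'.
0.200000: (1.640000, 1.500000); f=(1.500000, -1.197200) → (2.120000, 1.116896)
0.520000: (2.120000, 1.116896); f=(1.116896, -1.547600) → (2.477407, 0.621664)
(x_1(0.84), x_2(0.84)) ≈ (2.4774, 0.6217)

2.4774, 0.6217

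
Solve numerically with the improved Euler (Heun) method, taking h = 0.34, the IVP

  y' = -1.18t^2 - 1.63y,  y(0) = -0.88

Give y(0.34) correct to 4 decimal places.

Heun: k1 = f(t_n, y_n); k2 = f(t_n + h, y_n + h·k1); y_{n+1} = y_n + (h/2)·(k1 + k2).
t=0.000000, y=-0.880000:
  k1 = f(0.000000, -0.880000) = 1.434400
  k2 = f(0.340000, -0.392304) = 0.503048
  y ← -0.880000 + (0.34/2)·(1.434400 + 0.503048) = -0.550634
y(0.34) ≈ -0.5506

-0.5506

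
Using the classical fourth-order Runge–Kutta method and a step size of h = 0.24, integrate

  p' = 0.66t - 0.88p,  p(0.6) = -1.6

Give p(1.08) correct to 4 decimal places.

RK4: k1 = f(t_n, p_n); k2 = f(t_n + h/2, p_n + (h/2)·k1); k3 = f(t_n + h/2, p_n + (h/2)·k2); k4 = f(t_n + h, p_n + h·k3); p_{n+1} = p_n + (h/6)·(k1 + 2k2 + 2k3 + k4).
t=0.600000, p=-1.600000:
  k1 = f(0.600000, -1.600000) = 1.804000
  k2 = f(0.720000, -1.383520) = 1.692698
  k3 = f(0.720000, -1.396876) = 1.704451
  k4 = f(0.840000, -1.190932) = 1.602420
  p ← -1.600000 + (0.24/6)·(k1 + 2k2 + 2k3 + k4) = -1.191971
t=0.840000, p=-1.191971:
  k1 = f(0.840000, -1.191971) = 1.603335
  k2 = f(0.960000, -0.999571) = 1.513223
  k3 = f(0.960000, -1.010385) = 1.522738
  k4 = f(1.080000, -0.826514) = 1.440132
  p ← -1.191971 + (0.24/6)·(k1 + 2k2 + 2k3 + k4) = -0.827356
p(1.08) ≈ -0.8274

-0.8274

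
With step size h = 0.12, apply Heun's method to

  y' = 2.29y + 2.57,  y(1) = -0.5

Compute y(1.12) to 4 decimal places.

-0.3055

Heun: k1 = f(t_n, y_n); k2 = f(t_n + h, y_n + h·k1); y_{n+1} = y_n + (h/2)·(k1 + k2).
t=1.000000, y=-0.500000:
  k1 = f(1.000000, -0.500000) = 1.425000
  k2 = f(1.120000, -0.329000) = 1.816590
  y ← -0.500000 + (0.12/2)·(1.425000 + 1.816590) = -0.305505
y(1.12) ≈ -0.3055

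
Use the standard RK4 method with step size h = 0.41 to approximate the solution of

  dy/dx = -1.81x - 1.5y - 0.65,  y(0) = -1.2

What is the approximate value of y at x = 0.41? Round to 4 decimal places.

-0.9741

RK4: k1 = f(x_n, y_n); k2 = f(x_n + h/2, y_n + (h/2)·k1); k3 = f(x_n + h/2, y_n + (h/2)·k2); k4 = f(x_n + h, y_n + h·k3); y_{n+1} = y_n + (h/6)·(k1 + 2k2 + 2k3 + k4).
x=0.000000, y=-1.200000:
  k1 = f(0.000000, -1.200000) = 1.150000
  k2 = f(0.205000, -0.964250) = 0.425325
  k3 = f(0.205000, -1.112808) = 0.648163
  k4 = f(0.410000, -0.934253) = 0.009280
  y ← -1.200000 + (0.41/6)·(k1 + 2k2 + 2k3 + k4) = -0.974073
y(0.41) ≈ -0.9741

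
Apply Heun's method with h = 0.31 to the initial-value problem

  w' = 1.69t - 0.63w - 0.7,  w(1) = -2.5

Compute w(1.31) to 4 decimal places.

Heun: k1 = f(t_n, w_n); k2 = f(t_n + h, w_n + h·k1); w_{n+1} = w_n + (h/2)·(k1 + k2).
t=1.000000, w=-2.500000:
  k1 = f(1.000000, -2.500000) = 2.565000
  k2 = f(1.310000, -1.704850) = 2.587956
  w ← -2.500000 + (0.31/2)·(2.565000 + 2.587956) = -1.701292
w(1.31) ≈ -1.7013

-1.7013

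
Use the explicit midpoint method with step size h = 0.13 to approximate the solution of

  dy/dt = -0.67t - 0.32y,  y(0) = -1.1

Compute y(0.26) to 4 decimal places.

-1.0344

Midpoint: k1 = f(t_n, y_n); k2 = f(t_n + h/2, y_n + (h/2)·k1); y_{n+1} = y_n + h·k2.
t=0.000000, y=-1.100000:
  k1 = f(0.000000, -1.100000) = 0.352000
  k2 = f(0.065000, -1.077120) = 0.301128
  y ← -1.100000 + 0.13·0.301128 = -1.060853
t=0.130000, y=-1.060853:
  k1 = f(0.130000, -1.060853) = 0.252373
  k2 = f(0.195000, -1.044449) = 0.203574
  y ← -1.060853 + 0.13·0.203574 = -1.034389
y(0.26) ≈ -1.0344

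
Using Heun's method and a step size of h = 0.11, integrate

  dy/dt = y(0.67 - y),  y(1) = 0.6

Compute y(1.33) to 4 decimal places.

0.6127

Heun: k1 = f(t_n, y_n); k2 = f(t_n + h, y_n + h·k1); y_{n+1} = y_n + (h/2)·(k1 + k2).
t=1.000000, y=0.600000:
  k1 = f(1.000000, 0.600000) = 0.042000
  k2 = f(1.110000, 0.604620) = 0.039530
  y ← 0.600000 + (0.11/2)·(0.042000 + 0.039530) = 0.604484
t=1.110000, y=0.604484:
  k1 = f(1.110000, 0.604484) = 0.039603
  k2 = f(1.220000, 0.608841) = 0.037236
  y ← 0.604484 + (0.11/2)·(0.039603 + 0.037236) = 0.608710
t=1.220000, y=0.608710:
  k1 = f(1.220000, 0.608710) = 0.037308
  k2 = f(1.330000, 0.612814) = 0.035044
  y ← 0.608710 + (0.11/2)·(0.037308 + 0.035044) = 0.612690
y(1.33) ≈ 0.6127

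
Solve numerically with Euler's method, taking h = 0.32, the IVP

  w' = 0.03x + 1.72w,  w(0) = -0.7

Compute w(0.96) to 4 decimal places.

Euler: w_{n+1} = w_n + h·f(x_n, w_n).
x=0.000000, w=-0.700000: f=-1.204000 → w ← -0.700000 + 0.32·(-1.204000) = -1.085280
x=0.320000, w=-1.085280: f=-1.857082 → w ← -1.085280 + 0.32·(-1.857082) = -1.679546
x=0.640000, w=-1.679546: f=-2.869619 → w ← -1.679546 + 0.32·(-2.869619) = -2.597824
w(0.96) ≈ -2.5978

-2.5978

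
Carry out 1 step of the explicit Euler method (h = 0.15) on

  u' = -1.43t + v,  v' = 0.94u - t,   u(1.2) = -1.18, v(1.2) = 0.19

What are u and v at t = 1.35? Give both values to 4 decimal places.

Euler on (u,v): u_{n+1} = u_n + h·u', v_{n+1} = v_n + h·v'.
1.200000: (-1.180000, 0.190000); f=(-1.526000, -2.309200) → (-1.408900, -0.156380)
(u(1.35), v(1.35)) ≈ (-1.4089, -0.1564)

-1.4089, -0.1564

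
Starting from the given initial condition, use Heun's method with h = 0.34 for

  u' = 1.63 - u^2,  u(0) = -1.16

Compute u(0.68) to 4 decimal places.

Heun: k1 = f(t_n, u_n); k2 = f(t_n + h, u_n + h·k1); u_{n+1} = u_n + (h/2)·(k1 + k2).
t=0.000000, u=-1.160000:
  k1 = f(0.000000, -1.160000) = 0.284400
  k2 = f(0.340000, -1.063304) = 0.499385
  u ← -1.160000 + (0.34/2)·(0.284400 + 0.499385) = -1.026757
t=0.340000, u=-1.026757:
  k1 = f(0.340000, -1.026757) = 0.575771
  k2 = f(0.680000, -0.830995) = 0.939448
  u ← -1.026757 + (0.34/2)·(0.575771 + 0.939448) = -0.769169
u(0.68) ≈ -0.7692

-0.7692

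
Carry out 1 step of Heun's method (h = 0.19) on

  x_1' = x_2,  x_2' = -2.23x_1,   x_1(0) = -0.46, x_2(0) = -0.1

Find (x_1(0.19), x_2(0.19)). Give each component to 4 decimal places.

-0.4605, 0.0989

Heun on (x_1,x_2): k1 = f(t_n, state_n); k2 = f(t_n + h, state_n + h·k1); state_{n+1} = state_n + (h/2)·(k1 + k2).
0.000000: (-0.460000, -0.100000)
  k1 = (-0.100000, 1.025800)
  predictor → (-0.479000, 0.094902)
  k2 = (0.094902, 1.068170)
  → (-0.460484, 0.098927)
(x_1(0.19), x_2(0.19)) ≈ (-0.4605, 0.0989)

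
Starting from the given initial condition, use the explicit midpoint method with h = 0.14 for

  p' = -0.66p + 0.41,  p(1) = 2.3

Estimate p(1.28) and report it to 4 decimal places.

2.0171

Midpoint: k1 = f(t_n, p_n); k2 = f(t_n + h/2, p_n + (h/2)·k1); p_{n+1} = p_n + h·k2.
t=1.000000, p=2.300000:
  k1 = f(1.000000, 2.300000) = -1.108000
  k2 = f(1.070000, 2.222440) = -1.056810
  p ← 2.300000 + 0.14·(-1.056810) = 2.152047
t=1.140000, p=2.152047:
  k1 = f(1.140000, 2.152047) = -1.010351
  k2 = f(1.210000, 2.081322) = -0.963673
  p ← 2.152047 + 0.14·(-0.963673) = 2.017132
p(1.28) ≈ 2.0171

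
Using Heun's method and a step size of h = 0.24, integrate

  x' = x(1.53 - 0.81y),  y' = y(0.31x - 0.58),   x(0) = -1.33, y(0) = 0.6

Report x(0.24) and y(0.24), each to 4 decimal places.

Heun on (x,y): k1 = f(t_n, state_n); k2 = f(t_n + h, state_n + h·k1); state_{n+1} = state_n + (h/2)·(k1 + k2).
0.000000: (-1.330000, 0.600000)
  k1 = (-1.388520, -0.595380)
  predictor → (-1.663245, 0.457109)
  k2 = (-1.928935, -0.500811)
  → (-1.728095, 0.468457)
(x(0.24), y(0.24)) ≈ (-1.7281, 0.4685)

-1.7281, 0.4685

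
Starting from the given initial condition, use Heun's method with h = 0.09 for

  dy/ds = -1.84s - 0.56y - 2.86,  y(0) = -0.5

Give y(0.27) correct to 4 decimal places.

Heun: k1 = f(s_n, y_n); k2 = f(s_n + h, y_n + h·k1); y_{n+1} = y_n + (h/2)·(k1 + k2).
s=0.000000, y=-0.500000:
  k1 = f(0.000000, -0.500000) = -2.580000
  k2 = f(0.090000, -0.732200) = -2.615568
  y ← -0.500000 + (0.09/2)·(-2.580000 + (-2.615568)) = -0.733801
s=0.090000, y=-0.733801:
  k1 = f(0.090000, -0.733801) = -2.614672
  k2 = f(0.180000, -0.969121) = -2.648492
  y ← -0.733801 + (0.09/2)·(-2.614672 + (-2.648492)) = -0.970643
s=0.180000, y=-0.970643:
  k1 = f(0.180000, -0.970643) = -2.647640
  k2 = f(0.270000, -1.208931) = -2.679799
  y ← -0.970643 + (0.09/2)·(-2.647640 + (-2.679799)) = -1.210378
y(0.27) ≈ -1.2104

-1.2104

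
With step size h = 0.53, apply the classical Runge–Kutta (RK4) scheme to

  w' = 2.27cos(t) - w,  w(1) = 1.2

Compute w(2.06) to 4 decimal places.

RK4: k1 = f(t_n, w_n); k2 = f(t_n + h/2, w_n + (h/2)·k1); k3 = f(t_n + h/2, w_n + (h/2)·k2); k4 = f(t_n + h, w_n + h·k3); w_{n+1} = w_n + (h/6)·(k1 + 2k2 + 2k3 + k4).
t=1.000000, w=1.200000:
  k1 = f(1.000000, 1.200000) = 0.026486
  k2 = f(1.265000, 1.207019) = -0.523629
  k3 = f(1.265000, 1.061238) = -0.377849
  k4 = f(1.530000, 0.999740) = -0.907158
  w ← 1.200000 + (0.53/6)·(k1 + 2k2 + 2k3 + k4) = 0.962946
t=1.530000, w=0.962946:
  k1 = f(1.530000, 0.962946) = -0.870364
  k2 = f(1.795000, 0.732300) = -1.236989
  k3 = f(1.795000, 0.635144) = -1.139833
  k4 = f(2.060000, 0.358835) = -1.425560
  w ← 0.962946 + (0.53/6)·(k1 + 2k2 + 2k3 + k4) = 0.340234
w(2.06) ≈ 0.3402

0.3402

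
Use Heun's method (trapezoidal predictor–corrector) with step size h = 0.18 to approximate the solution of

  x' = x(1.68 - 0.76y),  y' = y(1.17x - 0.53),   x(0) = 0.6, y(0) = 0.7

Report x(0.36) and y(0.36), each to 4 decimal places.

0.8970, 0.7884

Heun on (x,y): k1 = f(t_n, state_n); k2 = f(t_n + h, state_n + h·k1); state_{n+1} = state_n + (h/2)·(k1 + k2).
0.000000: (0.600000, 0.700000)
  k1 = (0.688800, 0.120400)
  predictor → (0.723984, 0.721672)
  k2 = (0.819209, 0.228814)
  → (0.735721, 0.731429)
0.180000: (0.735721, 0.731429)
  k1 = (0.827034, 0.241952)
  predictor → (0.884587, 0.774981)
  k2 = (0.965097, 0.391339)
  → (0.897013, 0.788426)
(x(0.36), y(0.36)) ≈ (0.8970, 0.7884)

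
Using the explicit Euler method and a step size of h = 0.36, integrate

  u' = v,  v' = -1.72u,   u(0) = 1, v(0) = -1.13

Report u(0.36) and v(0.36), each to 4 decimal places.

0.5932, -1.7492

Euler on (u,v): u_{n+1} = u_n + h·u', v_{n+1} = v_n + h·v'.
0.000000: (1.000000, -1.130000); f=(-1.130000, -1.720000) → (0.593200, -1.749200)
(u(0.36), v(0.36)) ≈ (0.5932, -1.7492)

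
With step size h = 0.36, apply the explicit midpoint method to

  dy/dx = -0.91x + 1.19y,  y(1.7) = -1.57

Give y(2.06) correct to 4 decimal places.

-3.1218

Midpoint: k1 = f(x_n, y_n); k2 = f(x_n + h/2, y_n + (h/2)·k1); y_{n+1} = y_n + h·k2.
x=1.700000, y=-1.570000:
  k1 = f(1.700000, -1.570000) = -3.415300
  k2 = f(1.880000, -2.184754) = -4.310657
  y ← -1.570000 + 0.36·(-4.310657) = -3.121837
y(2.06) ≈ -3.1218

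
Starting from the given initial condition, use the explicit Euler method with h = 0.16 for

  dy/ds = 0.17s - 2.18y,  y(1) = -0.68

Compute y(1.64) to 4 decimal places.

Euler: y_{n+1} = y_n + h·f(s_n, y_n).
s=1.000000, y=-0.680000: f=1.652400 → y ← -0.680000 + 0.16·1.652400 = -0.415616
s=1.160000, y=-0.415616: f=1.103243 → y ← -0.415616 + 0.16·1.103243 = -0.239097
s=1.320000, y=-0.239097: f=0.745632 → y ← -0.239097 + 0.16·0.745632 = -0.119796
s=1.480000, y=-0.119796: f=0.512755 → y ← -0.119796 + 0.16·0.512755 = -0.037755
y(1.64) ≈ -0.0378

-0.0378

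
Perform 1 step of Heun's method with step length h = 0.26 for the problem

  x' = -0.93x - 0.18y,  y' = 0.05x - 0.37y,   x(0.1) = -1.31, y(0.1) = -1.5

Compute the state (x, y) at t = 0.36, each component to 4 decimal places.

Heun on (x,y): k1 = f(t_n, state_n); k2 = f(t_n + h, state_n + h·k1); state_{n+1} = state_n + (h/2)·(k1 + k2).
0.100000: (-1.310000, -1.500000)
  k1 = (1.488300, 0.489500)
  predictor → (-0.923042, -1.372730)
  k2 = (1.105520, 0.461758)
  → (-0.972803, -1.376336)
(x(0.36), y(0.36)) ≈ (-0.9728, -1.3763)

-0.9728, -1.3763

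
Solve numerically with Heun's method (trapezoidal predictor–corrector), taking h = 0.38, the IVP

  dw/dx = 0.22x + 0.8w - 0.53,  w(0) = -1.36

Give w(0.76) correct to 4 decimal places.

Heun: k1 = f(x_n, w_n); k2 = f(x_n + h, w_n + h·k1); w_{n+1} = w_n + (h/2)·(k1 + k2).
x=0.000000, w=-1.360000:
  k1 = f(0.000000, -1.360000) = -1.618000
  k2 = f(0.380000, -1.974840) = -2.026272
  w ← -1.360000 + (0.38/2)·(-1.618000 + (-2.026272)) = -2.052412
x=0.380000, w=-2.052412:
  k1 = f(0.380000, -2.052412) = -2.088329
  k2 = f(0.760000, -2.845977) = -2.639581
  w ← -2.052412 + (0.38/2)·(-2.088329 + (-2.639581)) = -2.950715
w(0.76) ≈ -2.9507

-2.9507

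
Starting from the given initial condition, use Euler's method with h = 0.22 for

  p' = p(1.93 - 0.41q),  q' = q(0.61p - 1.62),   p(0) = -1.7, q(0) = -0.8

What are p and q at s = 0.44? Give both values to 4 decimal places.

Euler on (p,q): p_{n+1} = p_n + h·p', q_{n+1} = q_n + h·q'.
0.000000: (-1.700000, -0.800000); f=(-3.838600, 2.125600) → (-2.544492, -0.332368)
0.220000: (-2.544492, -0.332368); f=(-5.257610, 1.054318) → (-3.701166, -0.100418)
(p(0.44), q(0.44)) ≈ (-3.7012, -0.1004)

-3.7012, -0.1004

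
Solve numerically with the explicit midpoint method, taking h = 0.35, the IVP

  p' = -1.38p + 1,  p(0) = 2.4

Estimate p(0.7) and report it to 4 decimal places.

Midpoint: k1 = f(t_n, p_n); k2 = f(t_n + h/2, p_n + (h/2)·k1); p_{n+1} = p_n + h·k2.
t=0.000000, p=2.400000:
  k1 = f(0.000000, 2.400000) = -2.312000
  k2 = f(0.175000, 1.995400) = -1.753652
  p ← 2.400000 + 0.35·(-1.753652) = 1.786222
t=0.350000, p=1.786222:
  k1 = f(0.350000, 1.786222) = -1.464986
  k2 = f(0.525000, 1.529849) = -1.111192
  p ← 1.786222 + 0.35·(-1.111192) = 1.397305
p(0.7) ≈ 1.3973

1.3973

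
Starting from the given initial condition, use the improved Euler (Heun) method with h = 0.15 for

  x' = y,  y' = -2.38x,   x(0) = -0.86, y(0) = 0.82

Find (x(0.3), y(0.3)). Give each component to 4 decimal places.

-0.5291, 1.3304

Heun on (x,y): k1 = f(t_n, state_n); k2 = f(t_n + h, state_n + h·k1); state_{n+1} = state_n + (h/2)·(k1 + k2).
0.000000: (-0.860000, 0.820000)
  k1 = (0.820000, 2.046800)
  predictor → (-0.737000, 1.127020)
  k2 = (1.127020, 1.754060)
  → (-0.713974, 1.105064)
0.150000: (-0.713974, 1.105064)
  k1 = (1.105064, 1.699257)
  predictor → (-0.548214, 1.359953)
  k2 = (1.359953, 1.304749)
  → (-0.529097, 1.330365)
(x(0.3), y(0.3)) ≈ (-0.5291, 1.3304)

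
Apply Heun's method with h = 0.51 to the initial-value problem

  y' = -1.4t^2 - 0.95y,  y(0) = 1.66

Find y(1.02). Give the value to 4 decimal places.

Heun: k1 = f(t_n, y_n); k2 = f(t_n + h, y_n + h·k1); y_{n+1} = y_n + (h/2)·(k1 + k2).
t=0.000000, y=1.660000:
  k1 = f(0.000000, 1.660000) = -1.577000
  k2 = f(0.510000, 0.855730) = -1.177083
  y ← 1.660000 + (0.51/2)·(-1.577000 + (-1.177083)) = 0.957709
t=0.510000, y=0.957709:
  k1 = f(0.510000, 0.957709) = -1.273963
  k2 = f(1.020000, 0.307987) = -1.749148
  y ← 0.957709 + (0.51/2)·(-1.273963 + (-1.749148)) = 0.186815
y(1.02) ≈ 0.1868

0.1868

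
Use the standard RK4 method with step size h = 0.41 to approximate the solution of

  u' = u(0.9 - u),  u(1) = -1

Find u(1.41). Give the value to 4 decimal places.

RK4: k1 = f(t_n, u_n); k2 = f(t_n + h/2, u_n + (h/2)·k1); k3 = f(t_n + h/2, u_n + (h/2)·k2); k4 = f(t_n + h, u_n + h·k3); u_{n+1} = u_n + (h/6)·(k1 + 2k2 + 2k3 + k4).
t=1.000000, u=-1.000000:
  k1 = f(1.000000, -1.000000) = -1.900000
  k2 = f(1.205000, -1.389500) = -3.181260
  k3 = f(1.205000, -1.652158) = -4.216570
  k4 = f(1.410000, -2.728794) = -9.902229
  u ← -1.000000 + (0.41/6)·(k1 + 2k2 + 2k3 + k4) = -2.817522
u(1.41) ≈ -2.8175

-2.8175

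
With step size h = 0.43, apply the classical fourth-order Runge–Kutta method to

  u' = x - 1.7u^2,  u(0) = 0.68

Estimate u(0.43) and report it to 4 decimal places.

RK4: k1 = f(x_n, u_n); k2 = f(x_n + h/2, u_n + (h/2)·k1); k3 = f(x_n + h/2, u_n + (h/2)·k2); k4 = f(x_n + h, u_n + h·k3); u_{n+1} = u_n + (h/6)·(k1 + 2k2 + 2k3 + k4).
x=0.000000, u=0.680000:
  k1 = f(0.000000, 0.680000) = -0.786080
  k2 = f(0.215000, 0.510993) = -0.228893
  k3 = f(0.215000, 0.630788) = -0.461419
  k4 = f(0.430000, 0.481590) = 0.035721
  u ← 0.680000 + (0.43/6)·(k1 + 2k2 + 2k3 + k4) = 0.527280
u(0.43) ≈ 0.5273

0.5273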